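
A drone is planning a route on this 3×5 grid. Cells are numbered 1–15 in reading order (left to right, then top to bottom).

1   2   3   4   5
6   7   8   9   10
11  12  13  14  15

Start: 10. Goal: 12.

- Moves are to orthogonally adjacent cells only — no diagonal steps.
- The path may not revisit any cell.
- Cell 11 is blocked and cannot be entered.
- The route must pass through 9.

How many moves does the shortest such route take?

4

Any route passes through 9 somewhere between 10 and 12. Summing Manhattan distances along the two legs (10 → 9 → 12) gives a lower bound of 1 + 3 = 4 moves.
A route of 4 moves achieves this: 10 → 9 → 14 → 13 → 12.
Since 4 matches the lower bound, it is optimal.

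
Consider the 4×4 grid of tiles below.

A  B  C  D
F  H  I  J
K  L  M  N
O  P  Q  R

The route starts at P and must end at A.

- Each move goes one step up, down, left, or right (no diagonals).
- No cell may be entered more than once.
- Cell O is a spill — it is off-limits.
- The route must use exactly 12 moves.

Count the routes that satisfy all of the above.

Need simple routes of exactly 12 moves from P to A (Manhattan distance 4, so 4 moves are spent on a detour and 4 undoing it).
Branch systematically from the start, pruning whenever the remaining move budget drops below the Manhattan distance to A or differs from it in parity. Grouping the completions by first move — via L: 6; via Q: 16 — and summing: 6 + 16 = 22.
That gives 22 routes.

22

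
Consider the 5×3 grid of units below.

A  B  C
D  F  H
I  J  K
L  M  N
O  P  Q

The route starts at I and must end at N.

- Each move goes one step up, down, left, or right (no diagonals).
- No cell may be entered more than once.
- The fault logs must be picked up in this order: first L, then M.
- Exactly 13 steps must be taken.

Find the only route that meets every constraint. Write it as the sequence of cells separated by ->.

I -> L -> O -> P -> M -> J -> F -> D -> A -> B -> C -> H -> K -> N

The waypoints must appear in the order L, M, with no cell reused.
Route from I: 2× down (reaching O), right to P, 3× up (reaching F), left to D, up to A, 2× right (reaching C), 3× down (reaching N) — 13 moves in all.
Check: order respected (L at step 1, M at step 4); 13 moves as required.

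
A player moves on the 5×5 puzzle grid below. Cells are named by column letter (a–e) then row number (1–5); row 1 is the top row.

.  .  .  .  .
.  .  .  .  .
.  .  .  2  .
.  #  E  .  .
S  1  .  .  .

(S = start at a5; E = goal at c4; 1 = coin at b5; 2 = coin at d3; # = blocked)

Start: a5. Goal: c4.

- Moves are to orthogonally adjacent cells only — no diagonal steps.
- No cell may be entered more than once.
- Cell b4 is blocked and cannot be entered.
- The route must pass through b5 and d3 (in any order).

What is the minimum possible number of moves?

7

Any route passes through b5 and d3 in some order between a5 and c4. Summing Manhattan distances along each leg and taking the cheapest ordering (a5 → b5 → d3 → c4) gives a lower bound of 1 + 4 + 2 = 7 moves.
A route of 7 moves achieves this: a5 → b5 → c5 → d5 → d4 → d3 → c3 → c4.
Since 7 matches the lower bound, it is optimal.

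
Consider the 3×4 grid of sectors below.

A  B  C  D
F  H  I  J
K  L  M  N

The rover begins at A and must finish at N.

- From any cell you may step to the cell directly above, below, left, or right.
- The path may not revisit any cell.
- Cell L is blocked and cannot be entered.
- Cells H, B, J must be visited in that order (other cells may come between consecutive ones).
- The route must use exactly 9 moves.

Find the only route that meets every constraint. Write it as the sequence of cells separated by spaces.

The waypoints must appear in the order H, B, J, with no cell reused.
Route from A: down 1 to F, right 1 to H, up 1 to B, right 2 to D, down 1 to J, left 1 to I, down 1 to M, right 1 to N — 9 moves in all.
Check: order respected (H at step 2, B at step 3, J at step 6); 9 moves as required.

A F H B C D J I M N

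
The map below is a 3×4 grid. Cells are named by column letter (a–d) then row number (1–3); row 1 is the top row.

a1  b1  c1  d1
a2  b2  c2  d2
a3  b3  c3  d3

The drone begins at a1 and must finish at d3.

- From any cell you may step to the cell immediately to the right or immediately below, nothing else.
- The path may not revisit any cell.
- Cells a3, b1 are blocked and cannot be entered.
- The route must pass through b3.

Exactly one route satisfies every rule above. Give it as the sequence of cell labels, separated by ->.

Moves only go right or down, so the column and row indices never decrease.
Route from a1: down to a2, right to b2, down to b3, 2× right (reaching d3) — 5 moves in all.
Check: all required cells visited.

a1 -> a2 -> b2 -> b3 -> c3 -> d3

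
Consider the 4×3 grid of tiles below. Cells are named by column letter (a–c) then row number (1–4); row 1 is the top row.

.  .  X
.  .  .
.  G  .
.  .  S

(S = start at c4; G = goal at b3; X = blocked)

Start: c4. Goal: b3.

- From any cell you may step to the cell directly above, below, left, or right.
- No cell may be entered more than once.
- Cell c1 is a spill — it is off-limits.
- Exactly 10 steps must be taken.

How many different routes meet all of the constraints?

Need simple routes of exactly 10 moves from c4 to b3 (Manhattan distance 2, so 4 moves are spent on a detour and 4 undoing it).
Enumerating: c4 c3 c2 b2 b1 a1 a2 a3 a4 b4 b3 | c4 b4 a4 a3 a2 a1 b1 b2 c2 c3 b3.
That gives 2 routes.

2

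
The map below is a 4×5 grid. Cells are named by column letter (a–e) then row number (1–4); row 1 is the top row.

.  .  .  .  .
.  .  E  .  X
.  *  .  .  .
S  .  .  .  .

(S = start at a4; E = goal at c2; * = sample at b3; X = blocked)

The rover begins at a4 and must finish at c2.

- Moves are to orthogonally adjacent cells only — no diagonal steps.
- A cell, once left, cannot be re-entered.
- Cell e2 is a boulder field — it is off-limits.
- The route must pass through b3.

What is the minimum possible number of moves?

4

Any route passes through b3 somewhere between a4 and c2. Summing Manhattan distances along the two legs (a4 → b3 → c2) gives a lower bound of 2 + 2 = 4 moves.
A route of 4 moves achieves this: a4 → a3 → b3 → b2 → c2.
Since 4 matches the lower bound, it is optimal.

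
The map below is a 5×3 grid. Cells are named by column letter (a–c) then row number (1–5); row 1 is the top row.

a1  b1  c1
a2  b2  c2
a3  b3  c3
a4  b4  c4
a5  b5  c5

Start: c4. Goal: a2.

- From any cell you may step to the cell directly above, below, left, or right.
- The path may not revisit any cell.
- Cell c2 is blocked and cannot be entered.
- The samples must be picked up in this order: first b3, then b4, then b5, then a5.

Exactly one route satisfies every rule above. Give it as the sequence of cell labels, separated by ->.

The waypoints must appear in the order b3, b4, b5, a5, with no cell reused.
Route from c4: up 1 to c3, left 1 to b3, down 2 to b5, left 1 to a5, up 3 to a2 — 8 moves in all.
Check: order respected (b3 at step 2, b4 at step 3, b5 at step 4, a5 at step 5).

c4 -> c3 -> b3 -> b4 -> b5 -> a5 -> a4 -> a3 -> a2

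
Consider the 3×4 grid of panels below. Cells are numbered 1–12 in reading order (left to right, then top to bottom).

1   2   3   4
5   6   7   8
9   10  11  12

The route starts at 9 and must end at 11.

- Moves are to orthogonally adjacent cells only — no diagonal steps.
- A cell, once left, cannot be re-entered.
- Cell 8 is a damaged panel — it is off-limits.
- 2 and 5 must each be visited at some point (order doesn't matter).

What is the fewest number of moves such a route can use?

6

Any route passes through 2 and 5 in some order between 9 and 11. Summing Manhattan distances along each leg and taking the cheapest ordering (9 → 5 → 2 → 11) gives a lower bound of 1 + 2 + 3 = 6 moves.
A route of 6 moves achieves this: 9 → 5 → 1 → 2 → 6 → 10 → 11.
Since 6 matches the lower bound, it is optimal.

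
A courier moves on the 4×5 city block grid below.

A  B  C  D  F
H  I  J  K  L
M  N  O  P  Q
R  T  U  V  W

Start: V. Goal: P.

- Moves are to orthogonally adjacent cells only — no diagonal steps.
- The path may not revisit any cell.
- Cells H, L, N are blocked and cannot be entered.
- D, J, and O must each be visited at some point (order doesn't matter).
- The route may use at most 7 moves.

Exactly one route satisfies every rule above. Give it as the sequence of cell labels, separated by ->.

V -> U -> O -> J -> C -> D -> K -> P

The 7-move cap with required stops at D, J, O leaves no slack for detours.
Route from V: left to U, 3× up (reaching C), right to D, 2× down (reaching P) — 7 moves in all.
Check: all required cells visited; 7 ≤ 7 moves.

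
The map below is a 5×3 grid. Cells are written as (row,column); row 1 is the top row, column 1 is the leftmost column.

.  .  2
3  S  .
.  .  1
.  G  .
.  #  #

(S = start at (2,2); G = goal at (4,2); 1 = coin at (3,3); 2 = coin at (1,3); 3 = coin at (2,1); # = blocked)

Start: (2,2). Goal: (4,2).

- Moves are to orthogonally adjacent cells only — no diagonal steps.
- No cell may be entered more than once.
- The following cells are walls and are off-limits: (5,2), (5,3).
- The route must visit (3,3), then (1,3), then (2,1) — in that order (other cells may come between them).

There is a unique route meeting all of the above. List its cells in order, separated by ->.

(2,2) -> (3,2) -> (3,3) -> (2,3) -> (1,3) -> (1,2) -> (1,1) -> (2,1) -> (3,1) -> (4,1) -> (4,2)

The waypoints must appear in the order (3,3), (1,3), (2,1), with no cell reused.
Route from (2,2): down to (3,2), right to (3,3), 2× up (reaching (1,3)), 2× left (reaching (1,1)), 3× down (reaching (4,1)), right to (4,2) — 10 moves in all.
Check: order respected (1 at step 2, 2 at step 4, 3 at step 7).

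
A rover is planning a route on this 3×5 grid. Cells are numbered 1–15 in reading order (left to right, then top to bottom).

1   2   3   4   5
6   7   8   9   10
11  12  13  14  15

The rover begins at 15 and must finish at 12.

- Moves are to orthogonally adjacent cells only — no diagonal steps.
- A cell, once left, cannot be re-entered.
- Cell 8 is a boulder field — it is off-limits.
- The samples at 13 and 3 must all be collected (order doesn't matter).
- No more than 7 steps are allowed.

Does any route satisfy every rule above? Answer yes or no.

no

Even ignoring the no-revisit rule, getting from 15 to 12, taking the cheapest ordering 15 → 13 → 3 → 12 needs at least 2 + 4 + 3 = 9 moves (fewest moves per leg, detouring around blocked cells), which exceeds the 7-move limit.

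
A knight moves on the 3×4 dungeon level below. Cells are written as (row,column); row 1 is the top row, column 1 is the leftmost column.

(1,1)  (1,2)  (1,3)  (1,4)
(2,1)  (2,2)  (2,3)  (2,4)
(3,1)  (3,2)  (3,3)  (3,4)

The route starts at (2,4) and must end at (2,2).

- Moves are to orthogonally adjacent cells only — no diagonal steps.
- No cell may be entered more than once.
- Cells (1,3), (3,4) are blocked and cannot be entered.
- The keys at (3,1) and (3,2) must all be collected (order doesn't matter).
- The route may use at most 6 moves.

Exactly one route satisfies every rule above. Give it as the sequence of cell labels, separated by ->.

Any route must reach (3,1) and (3,2) and still end at (2,2) within 6 moves, so the order of the required stops is forced.
Route from (2,4): left to (2,3), down to (3,3), 2× left (reaching (3,1)), up to (2,1), right to (2,2) — 6 moves in all.
Check: all required cells visited; 6 ≤ 6 moves.

(2,4) -> (2,3) -> (3,3) -> (3,2) -> (3,1) -> (2,1) -> (2,2)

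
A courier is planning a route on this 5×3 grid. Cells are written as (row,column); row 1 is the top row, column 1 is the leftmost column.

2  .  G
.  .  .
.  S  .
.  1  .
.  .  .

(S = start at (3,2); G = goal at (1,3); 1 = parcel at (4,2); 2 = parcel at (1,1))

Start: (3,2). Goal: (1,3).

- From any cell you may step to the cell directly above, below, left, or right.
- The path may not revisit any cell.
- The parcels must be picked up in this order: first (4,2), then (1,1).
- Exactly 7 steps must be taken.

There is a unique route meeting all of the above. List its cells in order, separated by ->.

The waypoints must appear in the order (4,2), (1,1), with no cell reused.
Route from (3,2): down to (4,2), left to (4,1), 3× up (reaching (1,1)), 2× right (reaching (1,3)) — 7 moves in all.
Check: order respected (1 at step 1, 2 at step 5); 7 moves as required.

(3,2) -> (4,2) -> (4,1) -> (3,1) -> (2,1) -> (1,1) -> (1,2) -> (1,3)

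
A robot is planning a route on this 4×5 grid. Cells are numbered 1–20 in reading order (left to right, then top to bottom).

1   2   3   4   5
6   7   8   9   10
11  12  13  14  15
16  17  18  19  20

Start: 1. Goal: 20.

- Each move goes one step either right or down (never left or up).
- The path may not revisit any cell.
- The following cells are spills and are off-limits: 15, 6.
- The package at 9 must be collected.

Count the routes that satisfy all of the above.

A right/down-only route from 1 to 20 makes exactly 3 down-moves and 4 right-moves in some order.
With no other constraints that would be C(7,3) = 35 routes.
Split at 9 and multiply the segment counts (each segment already excludes blocked cells): 1→9: 3; 9→20: 1; product = 3.
That gives 3 routes.

3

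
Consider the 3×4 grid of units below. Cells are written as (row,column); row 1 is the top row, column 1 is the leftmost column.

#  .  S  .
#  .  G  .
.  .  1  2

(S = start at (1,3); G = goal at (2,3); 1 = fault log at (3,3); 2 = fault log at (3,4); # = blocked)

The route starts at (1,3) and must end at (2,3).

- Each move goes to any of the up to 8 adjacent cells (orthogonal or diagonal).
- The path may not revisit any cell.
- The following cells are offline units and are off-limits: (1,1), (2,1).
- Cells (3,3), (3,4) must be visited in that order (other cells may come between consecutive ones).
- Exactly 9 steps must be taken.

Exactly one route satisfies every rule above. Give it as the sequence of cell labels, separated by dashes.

(1,3) - (1,2) - (2,2) - (3,1) - (3,2) - (3,3) - (3,4) - (2,4) - (1,4) - (2,3)

The waypoints must appear in the order (3,3), (3,4), with no cell reused.
Route from (1,3): left to (1,2), down to (2,2), down-left to (3,1), 3× right (reaching (3,4)), 2× up (reaching (1,4)), down-left to (2,3) — 9 moves in all.
Check: order respected (1 at step 5, 2 at step 6); 9 moves as required.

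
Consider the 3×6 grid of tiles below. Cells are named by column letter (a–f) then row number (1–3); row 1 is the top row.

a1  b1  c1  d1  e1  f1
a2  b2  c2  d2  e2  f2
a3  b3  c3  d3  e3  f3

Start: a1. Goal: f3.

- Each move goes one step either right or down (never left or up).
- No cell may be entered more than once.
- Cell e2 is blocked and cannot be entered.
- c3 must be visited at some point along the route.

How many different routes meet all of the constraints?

A right/down-only route from a1 to f3 makes exactly 2 down-moves and 5 right-moves in some order.
With no other constraints that would be C(7,2) = 21 routes.
Split at c3 and multiply the segment counts (each segment already excludes blocked cells): a1→c3: 6; c3→f3: 1; product = 6.
That gives 6 routes.

6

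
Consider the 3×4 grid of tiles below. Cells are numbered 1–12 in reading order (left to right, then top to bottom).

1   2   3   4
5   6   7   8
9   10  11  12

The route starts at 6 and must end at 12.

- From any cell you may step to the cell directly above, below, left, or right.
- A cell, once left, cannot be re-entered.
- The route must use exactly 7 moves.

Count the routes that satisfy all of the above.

7

Need simple routes of exactly 7 moves from 6 to 12 (Manhattan distance 3, so 2 moves are spent on a detour and 2 undoing it).
Enumerating: 6 2 1 5 9 10 11 12 | 6 2 3 4 8 7 11 12 | 6 10 11 7 3 4 8 12 | 6 5 1 2 3 7 11 12 | 6 5 1 2 3 7 8 12 | 6 5 1 2 3 4 8 12 | 6 5 9 10 11 7 8 12.
That gives 7 routes.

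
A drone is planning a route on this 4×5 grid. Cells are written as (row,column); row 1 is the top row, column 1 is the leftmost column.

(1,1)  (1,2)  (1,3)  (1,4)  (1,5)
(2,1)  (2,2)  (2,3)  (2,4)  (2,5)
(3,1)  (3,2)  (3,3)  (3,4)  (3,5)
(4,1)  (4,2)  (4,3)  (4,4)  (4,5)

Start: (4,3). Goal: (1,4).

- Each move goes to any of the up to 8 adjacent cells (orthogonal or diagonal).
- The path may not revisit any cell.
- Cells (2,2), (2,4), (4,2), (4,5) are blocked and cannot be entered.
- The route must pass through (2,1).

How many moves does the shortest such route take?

Any route passes through (2,1) somewhere between (4,3) and (1,4). Summing Chebyshev distances along the two legs ((4,3) → (2,1) → (1,4)) gives a lower bound of 2 + 3 = 5 moves.
A route of 5 moves achieves this: (4,3) → (3,2) → (2,1) → (1,2) → (1,3) → (1,4).
Since 5 matches the lower bound, it is optimal.

5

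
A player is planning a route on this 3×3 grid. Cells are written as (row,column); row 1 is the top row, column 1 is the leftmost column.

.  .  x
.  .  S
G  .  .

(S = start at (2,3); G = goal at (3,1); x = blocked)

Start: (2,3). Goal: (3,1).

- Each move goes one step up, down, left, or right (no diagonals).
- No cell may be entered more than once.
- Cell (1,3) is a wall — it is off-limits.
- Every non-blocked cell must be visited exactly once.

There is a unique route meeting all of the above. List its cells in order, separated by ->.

Need to visit all 8 open cells exactly once, starting at (2,3) and ending at (3,1).
Cell (3,3) has only two open neighbours ((2,3) and (3,2)), so the path must pass straight through it: one of those is the cell it's entered from and the other is where it exits.
Route from (2,3): down 1 to (3,3), left 1 to (3,2), up 2 to (1,2), left 1 to (1,1), down 2 to (3,1) — 7 moves in all.
Check: all 8 open cells covered.

(2,3) -> (3,3) -> (3,2) -> (2,2) -> (1,2) -> (1,1) -> (2,1) -> (3,1)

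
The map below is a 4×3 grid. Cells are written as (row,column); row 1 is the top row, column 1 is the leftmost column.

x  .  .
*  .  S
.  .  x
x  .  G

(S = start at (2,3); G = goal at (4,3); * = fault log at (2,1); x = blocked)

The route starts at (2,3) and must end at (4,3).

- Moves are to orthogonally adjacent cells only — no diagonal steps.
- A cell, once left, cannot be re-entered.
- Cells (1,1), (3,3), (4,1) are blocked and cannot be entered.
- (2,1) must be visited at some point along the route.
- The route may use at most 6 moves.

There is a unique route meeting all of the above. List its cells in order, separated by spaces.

(2,3) (2,2) (2,1) (3,1) (3,2) (4,2) (4,3)

The 6-move cap with required stops at (2,1) leaves no slack for detours.
Route from (2,3): left 2 to (2,1), down 1 to (3,1), right 1 to (3,2), down 1 to (4,2), right 1 to (4,3) — 6 moves in all.
Check: all required cells visited; 6 ≤ 6 moves.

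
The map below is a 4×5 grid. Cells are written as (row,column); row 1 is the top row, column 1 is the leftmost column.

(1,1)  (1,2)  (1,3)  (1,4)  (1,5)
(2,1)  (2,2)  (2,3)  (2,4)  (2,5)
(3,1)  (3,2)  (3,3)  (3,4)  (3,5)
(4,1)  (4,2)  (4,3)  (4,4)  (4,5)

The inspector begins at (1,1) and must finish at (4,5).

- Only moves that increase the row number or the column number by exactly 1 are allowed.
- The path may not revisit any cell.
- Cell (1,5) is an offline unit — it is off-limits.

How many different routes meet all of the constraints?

A right/down-only route from (1,1) to (4,5) makes exactly 3 down-moves and 4 right-moves in some order.
With no other constraints that would be C(7,3) = 35 routes.
Subtract routes through each blocked cell (inclusion–exclusion for overlaps): − through (1,5): 1 → 34.
That gives 34 routes.

34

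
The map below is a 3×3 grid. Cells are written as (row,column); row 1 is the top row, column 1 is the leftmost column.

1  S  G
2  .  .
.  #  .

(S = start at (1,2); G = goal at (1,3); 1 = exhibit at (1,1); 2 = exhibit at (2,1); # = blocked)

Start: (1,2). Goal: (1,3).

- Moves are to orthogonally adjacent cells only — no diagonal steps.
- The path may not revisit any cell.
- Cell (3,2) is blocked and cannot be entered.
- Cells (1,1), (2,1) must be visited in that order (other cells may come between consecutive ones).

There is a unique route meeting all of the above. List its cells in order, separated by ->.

(1,2) -> (1,1) -> (2,1) -> (2,2) -> (2,3) -> (1,3)

The waypoints must appear in the order (1,1), (2,1), with no cell reused.
Route from (1,2): left 1 to (1,1), down 1 to (2,1), right 2 to (2,3), up 1 to (1,3) — 5 moves in all.
Check: order respected (1 at step 1, 2 at step 2).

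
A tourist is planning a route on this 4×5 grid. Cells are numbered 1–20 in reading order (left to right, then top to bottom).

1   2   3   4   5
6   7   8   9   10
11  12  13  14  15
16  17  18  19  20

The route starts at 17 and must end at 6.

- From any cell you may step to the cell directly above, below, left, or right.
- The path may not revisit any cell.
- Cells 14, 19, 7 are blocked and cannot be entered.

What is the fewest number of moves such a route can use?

The Manhattan distance from 17 to 6 is |4−2| + |2−1| = 3, so at least 3 moves are needed.
A route of 3 moves achieves this: 17 → 12 → 11 → 6.
Since 3 matches the lower bound, it is optimal.

3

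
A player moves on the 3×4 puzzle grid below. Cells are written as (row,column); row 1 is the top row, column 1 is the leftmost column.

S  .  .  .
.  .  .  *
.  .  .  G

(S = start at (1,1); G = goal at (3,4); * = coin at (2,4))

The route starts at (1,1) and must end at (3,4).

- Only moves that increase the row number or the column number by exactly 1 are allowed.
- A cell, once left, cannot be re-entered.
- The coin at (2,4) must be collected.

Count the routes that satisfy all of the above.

4

A right/down-only route from (1,1) to (3,4) makes exactly 2 down-moves and 3 right-moves in some order.
With no other constraints that would be C(5,2) = 10 routes.
Split at (2,4) and multiply the segment counts: (1,1)→(2,4): 4; (2,4)→(3,4): 1; product = 4.
That gives 4 routes.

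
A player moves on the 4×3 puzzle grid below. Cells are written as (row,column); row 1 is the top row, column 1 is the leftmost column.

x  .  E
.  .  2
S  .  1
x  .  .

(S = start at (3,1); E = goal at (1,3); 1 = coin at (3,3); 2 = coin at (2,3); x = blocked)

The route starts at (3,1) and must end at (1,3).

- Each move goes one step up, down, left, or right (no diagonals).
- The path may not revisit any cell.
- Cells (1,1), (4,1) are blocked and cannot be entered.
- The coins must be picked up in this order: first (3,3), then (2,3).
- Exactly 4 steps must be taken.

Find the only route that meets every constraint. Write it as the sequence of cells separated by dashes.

The waypoints must appear in the order (3,3), (2,3), with no cell reused.
Route from (3,1): right 2 to (3,3), up 2 to (1,3) — 4 moves in all.
Check: order respected (1 at step 2, 2 at step 3); 4 moves as required.

(3,1) - (3,2) - (3,3) - (2,3) - (1,3)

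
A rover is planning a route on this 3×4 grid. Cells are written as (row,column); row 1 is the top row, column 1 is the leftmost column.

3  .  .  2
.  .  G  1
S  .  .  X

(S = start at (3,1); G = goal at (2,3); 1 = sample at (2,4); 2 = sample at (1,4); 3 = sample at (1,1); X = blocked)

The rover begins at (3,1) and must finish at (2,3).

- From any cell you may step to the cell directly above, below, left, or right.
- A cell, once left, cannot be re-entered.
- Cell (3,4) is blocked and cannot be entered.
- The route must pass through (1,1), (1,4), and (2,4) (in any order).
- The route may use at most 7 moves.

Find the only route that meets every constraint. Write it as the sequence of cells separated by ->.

The budget equals the shortest possible length, so every move has to be on a shortest route through the required cells.
Route from (3,1): up 2 to (1,1), right 3 to (1,4), down 1 to (2,4), left 1 to (2,3) — 7 moves in all.
Check: all required cells visited; 7 ≤ 7 moves.

(3,1) -> (2,1) -> (1,1) -> (1,2) -> (1,3) -> (1,4) -> (2,4) -> (2,3)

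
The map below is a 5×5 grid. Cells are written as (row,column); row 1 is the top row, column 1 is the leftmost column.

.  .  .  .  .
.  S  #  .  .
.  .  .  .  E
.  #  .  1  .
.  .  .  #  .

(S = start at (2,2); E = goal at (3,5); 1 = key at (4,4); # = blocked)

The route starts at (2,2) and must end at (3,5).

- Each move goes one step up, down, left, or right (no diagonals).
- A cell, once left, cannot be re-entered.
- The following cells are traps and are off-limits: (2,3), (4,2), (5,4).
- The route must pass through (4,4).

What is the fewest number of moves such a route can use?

6

Any route passes through (4,4) somewhere between (2,2) and (3,5). Summing Manhattan distances along the two legs ((2,2) → (4,4) → (3,5)) gives a lower bound of 4 + 2 = 6 moves.
A route of 6 moves achieves this: (2,2) → (3,2) → (3,3) → (4,3) → (4,4) → (3,4) → (3,5).
Since 6 matches the lower bound, it is optimal.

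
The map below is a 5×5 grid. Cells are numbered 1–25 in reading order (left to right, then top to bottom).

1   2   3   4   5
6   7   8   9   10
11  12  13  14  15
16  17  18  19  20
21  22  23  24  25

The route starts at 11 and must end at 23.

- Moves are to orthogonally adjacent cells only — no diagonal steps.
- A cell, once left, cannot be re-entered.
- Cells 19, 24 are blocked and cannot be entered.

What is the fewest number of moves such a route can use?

4

The Manhattan distance from 11 to 23 is |3−5| + |1−3| = 4, so at least 4 moves are needed.
A route of 4 moves achieves this: 11 → 16 → 21 → 22 → 23.
Since 4 matches the lower bound, it is optimal.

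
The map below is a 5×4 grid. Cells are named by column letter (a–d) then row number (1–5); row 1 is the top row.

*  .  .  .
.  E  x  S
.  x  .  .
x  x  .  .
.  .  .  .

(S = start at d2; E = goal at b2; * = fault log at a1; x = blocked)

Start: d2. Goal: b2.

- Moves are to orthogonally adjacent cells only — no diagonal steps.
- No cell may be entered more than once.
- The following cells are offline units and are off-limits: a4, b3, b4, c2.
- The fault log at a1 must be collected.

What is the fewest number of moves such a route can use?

6

Any route passes through a1 somewhere between d2 and b2. Summing Manhattan distances along the two legs (d2 → a1 → b2) gives a lower bound of 4 + 2 = 6 moves.
A route of 6 moves achieves this: d2 → d1 → c1 → b1 → a1 → a2 → b2.
Since 6 matches the lower bound, it is optimal.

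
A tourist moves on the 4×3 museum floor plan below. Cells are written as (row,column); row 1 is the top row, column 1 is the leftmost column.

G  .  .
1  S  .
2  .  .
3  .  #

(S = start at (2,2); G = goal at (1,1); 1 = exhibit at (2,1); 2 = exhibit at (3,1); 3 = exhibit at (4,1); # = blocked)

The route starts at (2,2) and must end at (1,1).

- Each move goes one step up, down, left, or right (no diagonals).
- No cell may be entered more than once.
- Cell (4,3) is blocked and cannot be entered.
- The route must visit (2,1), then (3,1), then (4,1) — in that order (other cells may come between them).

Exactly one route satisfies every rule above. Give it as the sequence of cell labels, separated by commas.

The waypoints must appear in the order (2,1), (3,1), (4,1), with no cell reused.
Route from (2,2): left to (2,1), 2× down (reaching (4,1)), right to (4,2), up to (3,2), right to (3,3), 2× up (reaching (1,3)), 2× left (reaching (1,1)) — 10 moves in all.
Check: order respected (1 at step 1, 2 at step 2, 3 at step 3).

(2,2), (2,1), (3,1), (4,1), (4,2), (3,2), (3,3), (2,3), (1,3), (1,2), (1,1)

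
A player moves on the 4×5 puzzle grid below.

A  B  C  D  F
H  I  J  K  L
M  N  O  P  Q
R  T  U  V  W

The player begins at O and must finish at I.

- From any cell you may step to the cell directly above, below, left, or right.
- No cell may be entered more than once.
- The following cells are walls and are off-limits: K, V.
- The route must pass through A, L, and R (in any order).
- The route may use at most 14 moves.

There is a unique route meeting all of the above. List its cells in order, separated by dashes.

The budget equals the shortest possible length, so every move has to be on a shortest route through the required cells.
Route from O: 2× right (reaching Q), 2× up (reaching F), 4× left (reaching A), 3× down (reaching R), right to T, 2× up (reaching I) — 14 moves in all.
Check: all required cells visited; 14 ≤ 14 moves.

O - P - Q - L - F - D - C - B - A - H - M - R - T - N - I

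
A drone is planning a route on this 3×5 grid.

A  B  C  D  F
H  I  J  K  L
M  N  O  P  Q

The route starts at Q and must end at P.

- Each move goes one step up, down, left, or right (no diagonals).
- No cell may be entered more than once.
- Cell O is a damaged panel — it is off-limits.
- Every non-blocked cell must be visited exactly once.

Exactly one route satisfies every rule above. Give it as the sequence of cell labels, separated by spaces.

Q L F D C B A H M N I J K P

Need to visit all 14 open cells exactly once, starting at Q and ending at P.
Route from Q: up 2 to F, left 4 to A, down 2 to M, right 1 to N, up 1 to I, right 2 to K, down 1 to P — 13 moves in all.
Check: all 14 open cells covered.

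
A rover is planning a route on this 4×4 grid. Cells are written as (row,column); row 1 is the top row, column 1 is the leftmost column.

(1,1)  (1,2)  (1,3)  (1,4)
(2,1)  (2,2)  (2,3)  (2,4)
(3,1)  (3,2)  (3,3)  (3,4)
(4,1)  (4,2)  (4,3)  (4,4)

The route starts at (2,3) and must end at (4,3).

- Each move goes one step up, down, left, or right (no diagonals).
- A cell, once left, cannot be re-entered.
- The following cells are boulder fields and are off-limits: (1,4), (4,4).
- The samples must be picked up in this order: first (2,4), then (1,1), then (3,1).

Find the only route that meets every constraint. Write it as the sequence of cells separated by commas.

(2,3), (2,4), (3,4), (3,3), (3,2), (2,2), (1,2), (1,1), (2,1), (3,1), (4,1), (4,2), (4,3)

The waypoints must appear in the order (2,4), (1,1), (3,1), with no cell reused.
Route from (2,3): right 1 to (2,4), down 1 to (3,4), left 2 to (3,2), up 2 to (1,2), left 1 to (1,1), down 3 to (4,1), right 2 to (4,3) — 12 moves in all.
Check: order respected ((2,4) at step 1, (1,1) at step 7, (3,1) at step 9).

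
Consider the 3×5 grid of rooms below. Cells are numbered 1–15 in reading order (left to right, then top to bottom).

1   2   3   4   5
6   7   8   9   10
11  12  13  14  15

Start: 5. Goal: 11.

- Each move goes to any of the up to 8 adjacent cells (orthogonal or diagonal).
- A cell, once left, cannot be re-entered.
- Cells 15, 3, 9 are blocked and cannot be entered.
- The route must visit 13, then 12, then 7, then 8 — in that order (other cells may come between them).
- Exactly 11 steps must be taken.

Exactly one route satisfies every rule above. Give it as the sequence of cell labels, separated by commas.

The waypoints must appear in the order 13, 12, 7, 8, with no cell reused.
Route from 5: left 1 to 4, down-right 1 to 10, down-left 1 to 14, left 2 to 12, up 1 to 7, right 1 to 8, up-left 1 to 2, left 1 to 1, down 2 to 11 — 11 moves in all.
Check: order respected (13 at step 4, 12 at step 5, 7 at step 6, 8 at step 7); 11 moves as required.

5, 4, 10, 14, 13, 12, 7, 8, 2, 1, 6, 11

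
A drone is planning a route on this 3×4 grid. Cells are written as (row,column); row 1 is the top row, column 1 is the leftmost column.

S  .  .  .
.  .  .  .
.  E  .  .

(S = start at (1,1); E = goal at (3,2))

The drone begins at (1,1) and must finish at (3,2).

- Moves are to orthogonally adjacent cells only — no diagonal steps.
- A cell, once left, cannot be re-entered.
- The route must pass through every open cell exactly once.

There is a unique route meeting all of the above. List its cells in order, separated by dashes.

(1,1) - (1,2) - (1,3) - (1,4) - (2,4) - (3,4) - (3,3) - (2,3) - (2,2) - (2,1) - (3,1) - (3,2)

Need to visit all 12 open cells exactly once, starting at (1,1) and ending at (3,2).
Route from (1,1): 3× right (reaching (1,4)), 2× down (reaching (3,4)), left to (3,3), up to (2,3), 2× left (reaching (2,1)), down to (3,1), right to (3,2) — 11 moves in all.
Check: all 12 open cells covered.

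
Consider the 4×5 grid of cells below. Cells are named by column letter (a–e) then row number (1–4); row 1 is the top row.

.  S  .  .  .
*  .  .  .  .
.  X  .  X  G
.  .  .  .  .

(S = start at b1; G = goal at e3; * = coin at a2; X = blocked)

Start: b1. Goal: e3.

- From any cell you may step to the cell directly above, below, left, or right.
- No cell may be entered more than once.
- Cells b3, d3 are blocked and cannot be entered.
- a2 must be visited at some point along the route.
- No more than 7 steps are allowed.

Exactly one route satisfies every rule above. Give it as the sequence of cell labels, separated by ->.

The 7-move cap with required stops at a2 leaves no slack for detours.
Route from b1: left to a1, down to a2, 4× right (reaching e2), down to e3 — 7 moves in all.
Check: all required cells visited; 7 ≤ 7 moves.

b1 -> a1 -> a2 -> b2 -> c2 -> d2 -> e2 -> e3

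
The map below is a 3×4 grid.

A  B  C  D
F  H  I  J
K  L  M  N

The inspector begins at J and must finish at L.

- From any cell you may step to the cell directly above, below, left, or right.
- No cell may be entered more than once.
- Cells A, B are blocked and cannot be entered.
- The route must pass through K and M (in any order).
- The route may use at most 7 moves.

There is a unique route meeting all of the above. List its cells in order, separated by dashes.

J - N - M - I - H - F - K - L

The budget equals the shortest possible length, so every move has to be on a shortest route through the required cells.
Route from J: down 1 to N, left 1 to M, up 1 to I, left 2 to F, down 1 to K, right 1 to L — 7 moves in all.
Check: all required cells visited; 7 ≤ 7 moves.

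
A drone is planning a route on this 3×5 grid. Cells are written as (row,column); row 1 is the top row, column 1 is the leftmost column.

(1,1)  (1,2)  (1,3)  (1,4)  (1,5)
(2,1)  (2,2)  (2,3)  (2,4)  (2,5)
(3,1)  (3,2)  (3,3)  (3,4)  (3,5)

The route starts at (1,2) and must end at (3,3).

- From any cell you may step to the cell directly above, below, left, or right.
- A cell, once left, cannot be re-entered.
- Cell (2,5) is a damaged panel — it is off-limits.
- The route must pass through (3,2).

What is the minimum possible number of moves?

Any route passes through (3,2) somewhere between (1,2) and (3,3). Summing Manhattan distances along the two legs ((1,2) → (3,2) → (3,3)) gives a lower bound of 2 + 1 = 3 moves.
A route of 3 moves achieves this: (1,2) → (2,2) → (3,2) → (3,3).
Since 3 matches the lower bound, it is optimal.

3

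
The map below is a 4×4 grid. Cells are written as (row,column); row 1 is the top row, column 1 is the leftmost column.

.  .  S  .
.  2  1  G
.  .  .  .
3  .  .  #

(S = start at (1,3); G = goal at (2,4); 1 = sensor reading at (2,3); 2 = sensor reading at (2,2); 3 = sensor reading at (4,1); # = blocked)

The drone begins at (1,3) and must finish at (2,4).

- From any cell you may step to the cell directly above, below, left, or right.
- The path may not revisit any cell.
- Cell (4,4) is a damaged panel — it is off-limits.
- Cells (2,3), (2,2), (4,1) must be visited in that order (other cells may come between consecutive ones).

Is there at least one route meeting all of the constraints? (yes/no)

yes

One route that works: (1,3) → (2,3) → (2,2) → (3,2) → (3,1) → (4,1) → (4,2) → (4,3) → (3,3) → (3,4) → (2,4).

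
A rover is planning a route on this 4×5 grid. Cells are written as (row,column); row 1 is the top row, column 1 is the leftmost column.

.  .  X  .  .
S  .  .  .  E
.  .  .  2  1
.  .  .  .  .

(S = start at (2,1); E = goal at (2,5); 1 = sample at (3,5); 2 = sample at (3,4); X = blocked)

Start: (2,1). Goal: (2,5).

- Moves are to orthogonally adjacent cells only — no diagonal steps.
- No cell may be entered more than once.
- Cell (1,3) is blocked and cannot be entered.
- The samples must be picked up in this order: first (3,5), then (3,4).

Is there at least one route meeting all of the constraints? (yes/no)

yes

One route that works: (2,1) → (3,1) → (4,1) → (4,2) → (4,3) → (4,4) → (4,5) → (3,5) → (3,4) → (2,4) → (2,5).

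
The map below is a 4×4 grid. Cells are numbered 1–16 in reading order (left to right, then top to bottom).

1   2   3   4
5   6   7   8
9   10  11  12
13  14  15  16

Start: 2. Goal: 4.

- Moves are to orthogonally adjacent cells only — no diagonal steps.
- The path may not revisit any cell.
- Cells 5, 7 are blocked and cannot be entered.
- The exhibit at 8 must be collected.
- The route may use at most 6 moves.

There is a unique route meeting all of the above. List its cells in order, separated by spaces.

The 6-move cap with required stops at 8 leaves no slack for detours.
Route from 2: down 2 to 10, right 2 to 12, up 2 to 4 — 6 moves in all.
Check: all required cells visited; 6 ≤ 6 moves.

2 6 10 11 12 8 4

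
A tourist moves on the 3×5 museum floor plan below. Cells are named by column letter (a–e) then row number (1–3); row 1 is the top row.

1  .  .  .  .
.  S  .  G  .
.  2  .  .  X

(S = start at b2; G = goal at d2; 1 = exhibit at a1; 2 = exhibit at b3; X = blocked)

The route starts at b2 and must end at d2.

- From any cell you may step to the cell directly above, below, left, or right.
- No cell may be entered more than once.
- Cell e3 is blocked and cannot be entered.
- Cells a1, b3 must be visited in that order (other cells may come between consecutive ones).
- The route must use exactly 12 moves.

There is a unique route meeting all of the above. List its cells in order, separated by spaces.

The waypoints must appear in the order a1, b3, with no cell reused.
Route from b2: up to b1, left to a1, 2× down (reaching a3), 2× right (reaching c3), 2× up (reaching c1), 2× right (reaching e1), down to e2, left to d2 — 12 moves in all.
Check: order respected (1 at step 2, 2 at step 5); 12 moves as required.

b2 b1 a1 a2 a3 b3 c3 c2 c1 d1 e1 e2 d2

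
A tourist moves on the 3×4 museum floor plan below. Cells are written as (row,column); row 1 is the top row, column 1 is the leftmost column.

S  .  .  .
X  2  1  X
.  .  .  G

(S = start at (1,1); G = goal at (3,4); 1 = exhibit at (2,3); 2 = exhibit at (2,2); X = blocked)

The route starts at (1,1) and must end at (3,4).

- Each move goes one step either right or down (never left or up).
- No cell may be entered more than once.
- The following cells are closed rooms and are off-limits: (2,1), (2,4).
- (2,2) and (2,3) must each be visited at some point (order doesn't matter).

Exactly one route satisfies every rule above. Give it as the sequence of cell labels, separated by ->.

(1,1) -> (1,2) -> (2,2) -> (2,3) -> (3,3) -> (3,4)

Moves only go right or down, so the column and row indices never decrease.
Route from (1,1): right 1 to (1,2), down 1 to (2,2), right 1 to (2,3), down 1 to (3,3), right 1 to (3,4) — 5 moves in all.
Check: all required cells visited.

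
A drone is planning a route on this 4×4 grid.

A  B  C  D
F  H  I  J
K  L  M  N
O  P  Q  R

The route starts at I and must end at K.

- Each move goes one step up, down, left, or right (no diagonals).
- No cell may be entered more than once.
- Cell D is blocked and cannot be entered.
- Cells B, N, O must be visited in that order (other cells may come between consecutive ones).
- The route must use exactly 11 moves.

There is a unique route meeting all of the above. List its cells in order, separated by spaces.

The waypoints must appear in the order B, N, O, with no cell reused.
Route from I: up to C, left to B, 2× down (reaching L), 2× right (reaching N), down to R, 3× left (reaching O), up to K — 11 moves in all.
Check: order respected (B at step 2, N at step 6, O at step 10); 11 moves as required.

I C B H L M N R Q P O K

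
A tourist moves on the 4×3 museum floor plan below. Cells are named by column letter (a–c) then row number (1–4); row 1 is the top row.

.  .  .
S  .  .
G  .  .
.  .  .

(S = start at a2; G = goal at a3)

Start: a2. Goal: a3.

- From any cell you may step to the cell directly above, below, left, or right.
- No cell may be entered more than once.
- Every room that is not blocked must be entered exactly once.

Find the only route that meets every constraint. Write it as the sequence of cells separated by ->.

a2 -> a1 -> b1 -> c1 -> c2 -> b2 -> b3 -> c3 -> c4 -> b4 -> a4 -> a3

Need to visit all 12 open cells exactly once, starting at a2 and ending at a3.
Cell a4 has only two open neighbours (a3 and b4), so the path must pass straight through it: one of those is the cell it's entered from and the other is where it exits.
Route from a2: up 1 to a1, right 2 to c1, down 1 to c2, left 1 to b2, down 1 to b3, right 1 to c3, down 1 to c4, left 2 to a4, up 1 to a3 — 11 moves in all.
Check: all 12 open cells covered.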